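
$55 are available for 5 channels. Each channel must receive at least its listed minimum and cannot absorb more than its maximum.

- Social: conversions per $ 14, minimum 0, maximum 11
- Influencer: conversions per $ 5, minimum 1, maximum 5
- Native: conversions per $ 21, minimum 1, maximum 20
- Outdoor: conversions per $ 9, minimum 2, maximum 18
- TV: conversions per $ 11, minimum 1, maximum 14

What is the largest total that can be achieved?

814

Meeting every minimum uses 0+1+1+2+1 = 5 $, leaving 50.
Order the channels by conversions per $: Native 21 > Social 14 > TV 11 > Outdoor 9 > Influencer 5.
Give Native 19 more to hit its cap of 20 → 31 left.
Give Social 11 more to hit its cap of 11 → 20 left.
TV: +13 to 14 (cap) → 7 left.
Outdoor: +7 (room for 16) → 9. Pool exhausted.
Total = 14×11 + 5×1 + 21×20 + 9×9 + 11×14 = 814.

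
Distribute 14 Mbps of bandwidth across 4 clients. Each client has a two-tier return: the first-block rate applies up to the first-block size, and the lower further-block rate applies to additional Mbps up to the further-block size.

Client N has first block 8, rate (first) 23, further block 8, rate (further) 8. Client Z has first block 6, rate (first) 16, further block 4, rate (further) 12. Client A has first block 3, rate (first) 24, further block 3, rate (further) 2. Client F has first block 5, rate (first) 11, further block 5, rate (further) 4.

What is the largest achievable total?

Order all 8 blocks by rate: Client A/T1 24 > Client N/T1 23 > Client Z/T1 16 > Client Z/T2 12 > Client F/T1 11 > Client N/T2 8 > Client F/T2 4 > Client A/T2 2.
Client A/T1 (24): +3 ; 11 left.
Fill Client N T1 block (8 at 23) ; 3 left.
3 remain; put them into Client Z T1 at 16.
Total = 24×3 + 23×8 + 16×3 = 304.

304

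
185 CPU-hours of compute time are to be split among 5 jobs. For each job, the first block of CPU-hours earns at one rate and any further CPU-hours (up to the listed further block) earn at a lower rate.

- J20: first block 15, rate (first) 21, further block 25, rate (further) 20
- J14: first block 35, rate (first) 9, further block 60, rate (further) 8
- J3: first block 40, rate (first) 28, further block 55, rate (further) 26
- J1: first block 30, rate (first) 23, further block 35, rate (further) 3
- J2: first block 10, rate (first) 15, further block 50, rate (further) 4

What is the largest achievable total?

4295

Treat each block as its own option and order by rate: J3/first 28 > J3/second 26 > J1/first 23 > J20/first 21 > J20/second 20 > J2/first 15 > J14/first 9 > J14/second 8 > J2/second 4 > J1/second 3.
J3 first at 28: fill all 40 → 145 left.
Fill J3 second block (55 at 26) → 90 left.
J1/first (23): +30 → 60 left.
Fill J20 first block (15 at 21) → 45 left.
Fill J20 second block (25 at 20) → 20 left.
Fill J2 first block (10 at 15) → 10 left.
10 remain; put them into J14 first at 9.
Total = 28×40 + 26×55 + 23×30 + 21×15 + 20×25 + 15×10 + 9×10 = 4295.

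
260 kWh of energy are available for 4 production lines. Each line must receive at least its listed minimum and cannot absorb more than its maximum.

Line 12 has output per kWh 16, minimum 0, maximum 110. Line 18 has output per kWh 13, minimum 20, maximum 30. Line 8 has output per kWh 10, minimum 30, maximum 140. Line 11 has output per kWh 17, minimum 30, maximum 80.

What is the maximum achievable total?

Meeting every minimum uses 0+20+30+30 = 80 kWh, leaving 180.
Order the production lines by output per kWh: Line 11 17 > Line 12 16 > Line 18 13 > Line 8 10.
Give Line 11 50 more to hit its cap of 80 — 130 left.
Give Line 12 110 more to hit its cap of 110 — 20 left.
Line 18 takes 10 more to reach its cap of 30 — 10 left.
Only 10 left; Line 8 takes them to reach 40.
Total = 16×110 + 13×30 + 10×40 + 17×80 = 3910.

3910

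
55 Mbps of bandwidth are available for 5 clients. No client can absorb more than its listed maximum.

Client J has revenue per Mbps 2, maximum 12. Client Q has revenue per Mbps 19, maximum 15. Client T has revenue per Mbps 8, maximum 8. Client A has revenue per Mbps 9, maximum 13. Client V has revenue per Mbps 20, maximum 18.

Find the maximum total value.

Order the clients by revenue per Mbps: Client V 20 > Client Q 19 > Client A 9 > Client T 8 > Client J 2.
Give Client V 18 to hit its cap of 18 — 37 left.
Give Client Q 15 to hit its cap of 15 — 22 left.
Give Client A 13 to hit its cap of 13 — 9 left.
Client T takes 8 to reach its cap of 8 — 1 left.
Only 1 left; Client J takes them to reach 1.
Total = 2×1 + 19×15 + 8×8 + 9×13 + 20×18 = 828.

828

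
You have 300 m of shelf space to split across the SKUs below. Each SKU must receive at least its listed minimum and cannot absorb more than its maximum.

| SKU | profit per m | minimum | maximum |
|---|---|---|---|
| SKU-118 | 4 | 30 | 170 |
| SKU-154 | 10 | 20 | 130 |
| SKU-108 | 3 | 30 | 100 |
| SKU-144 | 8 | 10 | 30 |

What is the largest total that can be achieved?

2070

Meeting every minimum uses 30+20+30+10 = 90 m, leaving 210.
Rank by profit per m: SKU-154 10 > SKU-144 8 > SKU-118 4 > SKU-108 3.
SKU-154 takes 110 more to reach its cap of 130 — 100 left.
SKU-144: +20 to 30 (cap) — 80 left.
SKU-118: +80 (room for 140) → 110. Pool exhausted.
Total = 4×110 + 10×130 + 3×30 + 8×30 = 2070.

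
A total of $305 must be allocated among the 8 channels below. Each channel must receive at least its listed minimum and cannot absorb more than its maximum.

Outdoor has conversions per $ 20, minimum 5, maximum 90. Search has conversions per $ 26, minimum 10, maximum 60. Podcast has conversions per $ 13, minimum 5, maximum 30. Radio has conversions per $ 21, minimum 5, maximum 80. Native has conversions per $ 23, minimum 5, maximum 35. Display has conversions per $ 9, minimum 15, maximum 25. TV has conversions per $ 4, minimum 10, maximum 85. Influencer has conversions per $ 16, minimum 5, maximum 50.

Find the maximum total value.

Meeting every minimum uses 5+10+5+5+5+15+10+5 = 60 $, leaving 245.
Highest conversions per $ first: Search 26 > Native 23 > Radio 21 > Outdoor 20 > Influencer 16 > Podcast 13 > Display 9 > TV 4.
Search takes 50 more to reach its cap of 60 → 195 left.
Give Native 30 more to hit its cap of 35 → 165 left.
Radio: +75 to 80 (cap) → 90 left.
Outdoor takes 85 more to reach its cap of 90 → 5 left.
Influencer: +5 (room for 45) → 10. Pool exhausted.
Total = 20×90 + 26×60 + 13×5 + 21×80 + 23×35 + 9×15 + 4×10 + 16×10 = 6245.

6245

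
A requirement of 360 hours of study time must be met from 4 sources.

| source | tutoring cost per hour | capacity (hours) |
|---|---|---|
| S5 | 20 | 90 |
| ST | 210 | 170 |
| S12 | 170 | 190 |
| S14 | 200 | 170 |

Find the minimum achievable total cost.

Cheapest first:
S5 at 20: take all 90 hours ; 270 still needed.
S12 (170): use full 190 ; 80 hours to go.
S14 at 200: take 80 of its 170 ; requirement met.
ST: unused.
Cost = 90×20 + 190×170 + 80×200 = 50100.

50100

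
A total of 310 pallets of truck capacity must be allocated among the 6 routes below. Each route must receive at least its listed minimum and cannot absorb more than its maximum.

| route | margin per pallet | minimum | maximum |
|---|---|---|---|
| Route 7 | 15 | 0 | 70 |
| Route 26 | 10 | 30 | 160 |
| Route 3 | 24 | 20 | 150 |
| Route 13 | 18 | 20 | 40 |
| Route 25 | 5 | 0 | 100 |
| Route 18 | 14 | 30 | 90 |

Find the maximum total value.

Meeting every minimum uses 0+30+20+20+0+30 = 100 pallets, leaving 210.
Order the routes by margin per pallet: Route 3 24 > Route 13 18 > Route 7 15 > Route 18 14 > Route 26 10 > Route 25 5.
Route 3 takes 130 more to reach its cap of 150 ; 80 left.
Route 13: +20 to 40 (cap) ; 60 left.
Only 60 left; Route 7 takes them to reach 60.
Total = 15×60 + 10×30 + 24×150 + 18×40 + 14×30 = 5940.

5940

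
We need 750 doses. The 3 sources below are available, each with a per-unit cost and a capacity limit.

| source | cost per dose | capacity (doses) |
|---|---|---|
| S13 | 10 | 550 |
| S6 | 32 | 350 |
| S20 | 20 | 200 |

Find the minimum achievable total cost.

Cheapest first:
S13 at 10: take all 550 doses → 200 still needed.
S20 (20): use full 200 → 0 doses to go.
S6: unused.
Cost = 550×10 + 200×20 = 9500.

9500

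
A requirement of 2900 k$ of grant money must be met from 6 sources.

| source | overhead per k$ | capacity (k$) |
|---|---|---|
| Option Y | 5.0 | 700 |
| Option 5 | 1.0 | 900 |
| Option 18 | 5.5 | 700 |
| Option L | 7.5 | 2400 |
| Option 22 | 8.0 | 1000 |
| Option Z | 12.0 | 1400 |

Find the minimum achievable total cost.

Fill from the cheapest source first.
Option 5 (1.0): use full 900 — 2000 k$ to go.
Option Y (5.0): use full 700 — 1300 k$ to go.
Option 18 (5.5): use full 700 — 600 k$ to go.
Take 600 from Option L at 7.5 to finish.
Option 22, Option Z: unused.
Cost = 900×1.0 + 700×5.0 + 700×5.5 + 600×7.5 = 12750.

12750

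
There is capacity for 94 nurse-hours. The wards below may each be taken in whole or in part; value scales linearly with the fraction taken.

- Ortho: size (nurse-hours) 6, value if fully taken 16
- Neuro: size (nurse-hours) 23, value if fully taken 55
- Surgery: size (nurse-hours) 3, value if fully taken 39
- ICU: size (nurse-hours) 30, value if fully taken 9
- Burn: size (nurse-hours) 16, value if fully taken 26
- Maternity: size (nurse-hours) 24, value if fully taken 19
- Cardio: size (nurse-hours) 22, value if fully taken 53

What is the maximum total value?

Sort by value density: Surgery 39/3≈13, Ortho 16/6≈2.67, Cardio 53/22≈2.41, Neuro 55/23≈2.39, Burn 26/16≈1.62, Maternity 19/24≈0.792, ICU 9/30≈0.3.
Take all of Surgery (3 nurse-hours, value 39) → 91 nurse-hours left.
All 6 nurse-hours of Ortho fit (value 16) → 85 remain.
All 22 nurse-hours of Cardio fit (value 53) → 63 remain.
Neuro: take in full, 23 nurse-hours for value 55 → 40 left.
Take all of Burn (16 nurse-hours, value 26) → 24 nurse-hours left.
All 24 nurse-hours of Maternity fit (value 19) → 0 remain.
Total value = 208.

208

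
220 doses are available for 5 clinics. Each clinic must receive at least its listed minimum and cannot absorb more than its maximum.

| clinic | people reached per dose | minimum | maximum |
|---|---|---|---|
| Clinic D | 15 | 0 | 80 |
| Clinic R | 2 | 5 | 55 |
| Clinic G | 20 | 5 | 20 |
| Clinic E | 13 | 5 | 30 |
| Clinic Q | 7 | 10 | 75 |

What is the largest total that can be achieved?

2545

Meeting every minimum uses 0+5+5+5+10 = 25 doses, leaving 195.
Order the clinics by people reached per dose: Clinic G 20 > Clinic D 15 > Clinic E 13 > Clinic Q 7 > Clinic R 2.
Clinic G: +15 to 20 (cap) — 180 left.
Clinic D: +80 to 80 (cap) — 100 left.
Clinic E takes 25 more to reach its cap of 30 — 75 left.
Clinic Q takes 65 more to reach its cap of 75 — 10 left.
Clinic R has room for 50 more but only 10 remain, so it gets 15.
Total = 15×80 + 2×15 + 20×20 + 13×30 + 7×75 = 2545.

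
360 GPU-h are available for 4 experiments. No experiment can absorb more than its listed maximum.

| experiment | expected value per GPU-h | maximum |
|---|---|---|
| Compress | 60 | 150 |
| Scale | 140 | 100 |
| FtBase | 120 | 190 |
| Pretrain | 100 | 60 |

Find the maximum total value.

Order the experiments by expected value per GPU-h: Scale 140 > FtBase 120 > Pretrain 100 > Compress 60.
Scale takes 100 to reach its cap of 100 → 260 left.
FtBase: +190 to 190 (cap) → 70 left.
Give Pretrain 60 to hit its cap of 60 → 10 left.
Only 10 left; Compress takes them to reach 10.
Total = 60×10 + 140×100 + 120×190 + 100×60 = 43400.

43400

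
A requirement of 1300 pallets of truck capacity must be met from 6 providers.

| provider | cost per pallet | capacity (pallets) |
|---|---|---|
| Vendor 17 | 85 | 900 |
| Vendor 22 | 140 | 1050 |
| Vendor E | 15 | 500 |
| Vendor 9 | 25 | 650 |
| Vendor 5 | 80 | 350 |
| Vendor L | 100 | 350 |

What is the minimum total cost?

35750

Fill from the cheapest provider first.
Take 500 from Vendor E at 15 — need 800 more.
Take 650 from Vendor 9 at 25 — need 150 more.
Take 150 from Vendor 5 at 80 to finish.
Vendor 17, Vendor L, Vendor 22: unused.
Cost = 500×15 + 650×25 + 150×80 = 35750.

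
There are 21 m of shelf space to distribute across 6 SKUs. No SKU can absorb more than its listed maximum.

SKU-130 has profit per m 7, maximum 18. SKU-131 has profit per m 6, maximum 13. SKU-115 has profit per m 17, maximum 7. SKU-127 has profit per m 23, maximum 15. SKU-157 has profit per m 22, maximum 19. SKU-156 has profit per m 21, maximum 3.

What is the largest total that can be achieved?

Order the SKUs by profit per m: SKU-127 23 > SKU-157 22 > SKU-156 21 > SKU-115 17 > SKU-130 7 > SKU-131 6.
SKU-127 takes 15 to reach its cap of 15 — 6 left.
SKU-157 has room for 19 but only 6 remain, so it gets 6.
Total = 23×15 + 22×6 = 477.

477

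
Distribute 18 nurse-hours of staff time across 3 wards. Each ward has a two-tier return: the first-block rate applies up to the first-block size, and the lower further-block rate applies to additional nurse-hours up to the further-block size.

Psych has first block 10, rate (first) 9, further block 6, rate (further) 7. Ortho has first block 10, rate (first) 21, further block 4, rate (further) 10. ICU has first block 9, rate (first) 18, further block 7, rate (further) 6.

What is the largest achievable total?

354

Treat each block as its own option and order by rate: Ortho/first 21 > ICU/first 18 > Ortho/second 10 > Psych/first 9 > Psych/second 7 > ICU/second 6.
Fill Ortho first block (10 at 21) — 8 left.
ICU first at 18: only 8 left, fill 8.
Total = 21×10 + 18×8 = 354.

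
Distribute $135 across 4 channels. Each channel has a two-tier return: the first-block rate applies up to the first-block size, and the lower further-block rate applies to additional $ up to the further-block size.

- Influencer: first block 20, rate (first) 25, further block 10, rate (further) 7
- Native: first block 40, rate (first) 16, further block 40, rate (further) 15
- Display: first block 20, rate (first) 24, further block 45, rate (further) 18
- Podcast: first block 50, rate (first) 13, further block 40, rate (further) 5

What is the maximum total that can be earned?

2580

Order all 8 blocks by rate: Influencer/tier1 25 > Display/tier1 24 > Display/tier2 18 > Native/tier1 16 > Native/tier2 15 > Podcast/tier1 13 > Influencer/tier2 7 > Podcast/tier2 5.
Fill Influencer tier1 block (20 at 25) — 115 left.
Display tier1 at 24: fill all 20 — 95 left.
Display tier2 at 18: fill all 45 — 50 left.
Fill Native tier1 block (40 at 16) — 10 left.
Native/tier2: +10 of 40 at 15; pool empty.
Total = 25×20 + 24×20 + 18×45 + 16×40 + 15×10 = 2580.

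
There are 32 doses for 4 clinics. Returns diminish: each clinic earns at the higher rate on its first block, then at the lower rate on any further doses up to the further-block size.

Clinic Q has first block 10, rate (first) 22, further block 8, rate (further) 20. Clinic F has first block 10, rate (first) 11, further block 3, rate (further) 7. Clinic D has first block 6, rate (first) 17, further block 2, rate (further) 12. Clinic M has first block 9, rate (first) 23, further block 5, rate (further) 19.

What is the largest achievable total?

682

Order all 8 blocks by rate: Clinic M/T1 23 > Clinic Q/T1 22 > Clinic Q/T2 20 > Clinic M/T2 19 > Clinic D/T1 17 > Clinic D/T2 12 > Clinic F/T1 11 > Clinic F/T2 7.
Clinic M T1 at 23: fill all 9 ; 23 left.
Clinic Q T1 at 22: fill all 10 ; 13 left.
Fill Clinic Q T2 block (8 at 20) ; 5 left.
Clinic M/T2 (19): +5 ; 0 left.
Total = 23×9 + 22×10 + 20×8 + 19×5 = 682.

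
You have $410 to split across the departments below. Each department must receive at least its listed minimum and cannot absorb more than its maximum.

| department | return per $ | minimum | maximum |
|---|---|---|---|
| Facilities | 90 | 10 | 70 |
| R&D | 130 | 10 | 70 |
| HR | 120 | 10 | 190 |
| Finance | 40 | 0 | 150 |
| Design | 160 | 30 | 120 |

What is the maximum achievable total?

53800

Meeting every minimum uses 10+10+10+0+30 = 60 $, leaving 350.
Highest return per $ first: Design 160 > R&D 130 > HR 120 > Facilities 90 > Finance 40.
Design: +90 to 120 (cap) → 260 left.
Give R&D 60 more to hit its cap of 70 → 200 left.
HR takes 180 more to reach its cap of 190 → 20 left.
Facilities: +20 (room for 60) → 30. Pool exhausted.
Total = 90×30 + 130×70 + 120×190 + 160×120 = 53800.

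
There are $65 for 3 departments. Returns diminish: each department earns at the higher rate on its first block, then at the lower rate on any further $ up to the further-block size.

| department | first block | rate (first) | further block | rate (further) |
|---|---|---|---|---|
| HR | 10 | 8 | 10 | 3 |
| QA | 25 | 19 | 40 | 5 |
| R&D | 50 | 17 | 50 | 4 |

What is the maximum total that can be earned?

Rank every tier by rate: QA/first 19 > R&D/first 17 > HR/first 8 > QA/second 5 > R&D/second 4 > HR/second 3.
Fill QA first block (25 at 19) → 40 left.
R&D/first: +40 of 50 at 17; pool empty.
Total = 19×25 + 17×40 = 1155.

1155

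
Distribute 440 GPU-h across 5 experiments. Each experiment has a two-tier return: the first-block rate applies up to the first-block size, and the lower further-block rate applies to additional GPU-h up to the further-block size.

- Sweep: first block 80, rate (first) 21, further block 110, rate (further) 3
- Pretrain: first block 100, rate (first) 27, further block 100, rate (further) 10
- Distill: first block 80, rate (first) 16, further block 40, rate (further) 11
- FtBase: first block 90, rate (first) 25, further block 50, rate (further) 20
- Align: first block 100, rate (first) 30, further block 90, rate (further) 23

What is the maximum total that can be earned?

11280

Treat each block as its own option and order by rate: Align/first 30 > Pretrain/first 27 > FtBase/first 25 > Align/second 23 > Sweep/first 21 > FtBase/second 20 > Distill/first 16 > Distill/second 11 > Pretrain/second 10 > Sweep/second 3.
Align first at 30: fill all 100 — 340 left.
Pretrain/first (27): +100 — 240 left.
Fill FtBase first block (90 at 25) — 150 left.
Align second at 23: fill all 90 — 60 left.
Sweep/first: +60 of 80 at 21; pool empty.
Total = 30×100 + 27×100 + 25×90 + 23×90 + 21×60 = 11280.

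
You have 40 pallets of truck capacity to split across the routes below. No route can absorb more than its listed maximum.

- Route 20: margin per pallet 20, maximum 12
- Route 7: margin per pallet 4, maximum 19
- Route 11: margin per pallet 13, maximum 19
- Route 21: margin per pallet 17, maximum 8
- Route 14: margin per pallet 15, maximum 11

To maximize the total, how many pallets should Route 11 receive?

Highest margin per pallet first: Route 20 20 > Route 21 17 > Route 14 15 > Route 11 13 > Route 7 4.
Route 20: +12 to 12 (cap) → 28 left.
Route 21: +8 to 8 (cap) → 20 left.
Give Route 14 11 to hit its cap of 11 → 9 left.
Route 11 has room for 19 but only 9 remain, so it gets 9.

9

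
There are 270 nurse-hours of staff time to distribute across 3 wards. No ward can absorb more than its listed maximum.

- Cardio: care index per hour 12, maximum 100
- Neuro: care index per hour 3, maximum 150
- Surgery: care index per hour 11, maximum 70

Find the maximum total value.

2270

Highest care index per hour first: Cardio 12 > Surgery 11 > Neuro 3.
Cardio takes 100 to reach its cap of 100 ; 170 left.
Surgery: +70 to 70 (cap) ; 100 left.
Neuro: +100 (room for 150) → 100. Pool exhausted.
Total = 12×100 + 3×100 + 11×70 = 2270.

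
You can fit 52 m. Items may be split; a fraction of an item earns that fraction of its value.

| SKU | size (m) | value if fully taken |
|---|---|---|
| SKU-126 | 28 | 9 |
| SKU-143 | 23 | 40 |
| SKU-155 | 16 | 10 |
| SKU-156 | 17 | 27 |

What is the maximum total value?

74.5

Best value per unit of size first: SKU-143 40/23≈1.74, SKU-156 27/17≈1.59, SKU-155 10/16≈0.625, SKU-126 9/28≈0.321.
SKU-143: take in full, 23 m for value 40 ; 29 left.
All 17 m of SKU-156 fit (value 27) ; 12 remain.
Only 12 m remain; take 12/16 of SKU-155 for value 10×12/16 = 7.5.
Total value = 74.5.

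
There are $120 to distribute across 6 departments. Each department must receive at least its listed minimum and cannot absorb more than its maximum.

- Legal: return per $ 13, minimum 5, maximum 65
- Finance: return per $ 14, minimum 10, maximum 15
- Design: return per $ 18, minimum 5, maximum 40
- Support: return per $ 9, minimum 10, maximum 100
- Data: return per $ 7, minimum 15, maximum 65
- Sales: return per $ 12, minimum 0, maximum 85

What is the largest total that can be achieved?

Meeting every minimum uses 5+10+5+10+15+0 = 45 $, leaving 75.
Highest return per $ first: Design 18 > Finance 14 > Legal 13 > Sales 12 > Support 9 > Data 7.
Give Design 35 more to hit its cap of 40 ; 40 left.
Finance takes 5 more to reach its cap of 15 ; 35 left.
Legal has room for 60 more but only 35 remain, so it gets 40.
Total = 13×40 + 14×15 + 18×40 + 9×10 + 7×15 = 1645.

1645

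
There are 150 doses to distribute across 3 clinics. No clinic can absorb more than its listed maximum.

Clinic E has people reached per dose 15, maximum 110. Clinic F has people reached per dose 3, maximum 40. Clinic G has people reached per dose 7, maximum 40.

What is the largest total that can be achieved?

1930

Rank by people reached per dose: Clinic E 15 > Clinic G 7 > Clinic F 3.
Clinic E takes 110 to reach its cap of 110 — 40 left.
Give Clinic G 40 to hit its cap of 40 — 0 left.
Total = 15×110 + 7×40 = 1930.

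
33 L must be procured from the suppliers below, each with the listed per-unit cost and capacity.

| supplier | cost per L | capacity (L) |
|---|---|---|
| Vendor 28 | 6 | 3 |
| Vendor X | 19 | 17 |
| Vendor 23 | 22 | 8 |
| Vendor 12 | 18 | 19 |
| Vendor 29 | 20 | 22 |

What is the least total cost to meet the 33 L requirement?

569

Use suppliers in increasing cost order.
Take 3 from Vendor 28 at 6 ; need 30 more.
Vendor 12 (18): use full 19 ; 11 L to go.
Vendor X at 19: take 11 of its 17 ; requirement met.
Vendor 29, Vendor 23: unused.
Cost = 3×6 + 19×18 + 11×19 = 569.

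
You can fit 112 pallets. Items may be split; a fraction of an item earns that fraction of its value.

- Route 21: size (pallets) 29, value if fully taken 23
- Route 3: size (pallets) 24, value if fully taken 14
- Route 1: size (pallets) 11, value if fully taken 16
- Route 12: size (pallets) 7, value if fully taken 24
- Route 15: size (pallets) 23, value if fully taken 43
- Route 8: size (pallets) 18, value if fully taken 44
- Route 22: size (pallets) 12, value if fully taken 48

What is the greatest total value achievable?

205

Best value per unit of size first: Route 22 48/12≈4, Route 12 24/7≈3.43, Route 8 44/18≈2.44, Route 15 43/23≈1.87, Route 1 16/11≈1.45, Route 21 23/29≈0.793, Route 3 14/24≈0.583.
All 12 pallets of Route 22 fit (value 48) → 100 remain.
Take all of Route 12 (7 pallets, value 24) → 93 pallets left.
Take all of Route 8 (18 pallets, value 44) → 75 pallets left.
Route 15: take in full, 23 pallets for value 43 → 52 left.
Take all of Route 1 (11 pallets, value 16) → 41 pallets left.
Take all of Route 21 (29 pallets, value 23) → 12 pallets left.
12 pallets left: a 12/24 share of Route 3 gives 14×12/24 = 7.
Total value = 205.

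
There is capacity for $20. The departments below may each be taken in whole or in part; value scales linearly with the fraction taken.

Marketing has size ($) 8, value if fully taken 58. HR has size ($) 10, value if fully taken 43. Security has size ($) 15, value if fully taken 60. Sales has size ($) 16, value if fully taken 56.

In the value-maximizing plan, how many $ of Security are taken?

2

Best value per unit of size first: Marketing 58/8≈7.25, HR 43/10≈4.3, Security 60/15≈4, Sales 56/16≈3.5.
All 8 $ of Marketing fit (value 58) — 12 remain.
All 10 $ of HR fit (value 43) — 2 remain.
Only 2 $ remain; take 2/15 of Security for value 60×2/15 = 8.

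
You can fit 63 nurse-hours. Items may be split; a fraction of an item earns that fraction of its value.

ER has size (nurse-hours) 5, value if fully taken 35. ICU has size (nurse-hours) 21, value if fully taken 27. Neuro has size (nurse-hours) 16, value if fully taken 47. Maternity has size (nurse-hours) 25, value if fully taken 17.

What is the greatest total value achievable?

Best value per unit of size first: ER 35/5≈7, Neuro 47/16≈2.94, ICU 27/21≈1.29, Maternity 17/25≈0.68.
Take all of ER (5 nurse-hours, value 35) — 58 nurse-hours left.
Take all of Neuro (16 nurse-hours, value 47) — 42 nurse-hours left.
Take all of ICU (21 nurse-hours, value 27) — 21 nurse-hours left.
21 nurse-hours left: a 21/25 share of Maternity gives 17×21/25 = 14.28.
Total value = 123.28.

123.28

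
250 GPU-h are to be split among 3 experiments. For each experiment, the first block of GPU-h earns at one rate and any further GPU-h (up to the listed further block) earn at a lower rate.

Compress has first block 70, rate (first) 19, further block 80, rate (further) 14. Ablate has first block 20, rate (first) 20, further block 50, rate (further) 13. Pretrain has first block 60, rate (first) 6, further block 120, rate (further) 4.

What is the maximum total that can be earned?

Rank every tier by rate: Ablate/T1 20 > Compress/T1 19 > Compress/T2 14 > Ablate/T2 13 > Pretrain/T1 6 > Pretrain/T2 4.
Ablate/T1 (20): +20 ; 230 left.
Compress/T1 (19): +70 ; 160 left.
Compress T2 at 14: fill all 80 ; 80 left.
Ablate T2 at 13: fill all 50 ; 30 left.
Pretrain/T1: +30 of 60 at 6; pool empty.
Total = 20×20 + 19×70 + 14×80 + 13×50 + 6×30 = 3680.

3680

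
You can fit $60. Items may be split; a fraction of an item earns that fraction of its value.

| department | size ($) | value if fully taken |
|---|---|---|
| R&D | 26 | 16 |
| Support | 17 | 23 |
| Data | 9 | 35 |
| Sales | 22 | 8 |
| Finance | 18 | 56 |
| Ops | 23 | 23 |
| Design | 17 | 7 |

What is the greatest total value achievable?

130

Best value per unit of size first: Data 35/9≈3.89, Finance 56/18≈3.11, Support 23/17≈1.35, Ops 23/23≈1, R&D 16/26≈0.615, Design 7/17≈0.412, Sales 8/22≈0.364.
Data: take in full, 9 $ for value 35 ; 51 left.
Take all of Finance (18 $, value 56) ; 33 $ left.
All 17 $ of Support fit (value 23) ; 16 remain.
Only 16 $ remain; take 16/23 of Ops for value 23×16/23 = 16.
Total value = 130.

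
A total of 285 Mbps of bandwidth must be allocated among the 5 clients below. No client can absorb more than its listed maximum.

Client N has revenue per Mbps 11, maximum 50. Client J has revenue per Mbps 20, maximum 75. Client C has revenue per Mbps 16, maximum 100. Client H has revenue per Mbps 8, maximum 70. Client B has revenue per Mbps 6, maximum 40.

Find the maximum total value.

4130

Order the clients by revenue per Mbps: Client J 20 > Client C 16 > Client N 11 > Client H 8 > Client B 6.
Client J takes 75 to reach its cap of 75 → 210 left.
Client C: +100 to 100 (cap) → 110 left.
Client N takes 50 to reach its cap of 50 → 60 left.
Client H: +60 (room for 70) → 60. Pool exhausted.
Total = 11×50 + 20×75 + 16×100 + 8×60 = 4130.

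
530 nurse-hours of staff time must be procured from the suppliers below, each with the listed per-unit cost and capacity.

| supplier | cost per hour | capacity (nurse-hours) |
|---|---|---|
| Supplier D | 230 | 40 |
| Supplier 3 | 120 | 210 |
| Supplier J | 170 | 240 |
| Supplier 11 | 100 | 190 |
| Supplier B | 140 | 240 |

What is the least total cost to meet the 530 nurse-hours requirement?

62400

Use suppliers in increasing cost order.
Supplier 11 at 100: take all 190 nurse-hours → 340 still needed.
Supplier 3 at 120: take all 210 nurse-hours → 130 still needed.
Supplier B at 140: take 130 of its 240 → requirement met.
Supplier J, Supplier D: unused.
Cost = 190×100 + 210×120 + 130×140 = 62400.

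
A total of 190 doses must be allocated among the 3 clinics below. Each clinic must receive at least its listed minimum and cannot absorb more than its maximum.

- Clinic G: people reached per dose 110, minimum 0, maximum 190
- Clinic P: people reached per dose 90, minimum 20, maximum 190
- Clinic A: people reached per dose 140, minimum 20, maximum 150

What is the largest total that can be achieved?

25000

Meeting every minimum uses 0+20+20 = 40 doses, leaving 150.
Order the clinics by people reached per dose: Clinic A 140 > Clinic G 110 > Clinic P 90.
Clinic A takes 130 more to reach its cap of 150 ; 20 left.
Only 20 left; Clinic G takes them to reach 20.
Total = 110×20 + 90×20 + 140×150 = 25000.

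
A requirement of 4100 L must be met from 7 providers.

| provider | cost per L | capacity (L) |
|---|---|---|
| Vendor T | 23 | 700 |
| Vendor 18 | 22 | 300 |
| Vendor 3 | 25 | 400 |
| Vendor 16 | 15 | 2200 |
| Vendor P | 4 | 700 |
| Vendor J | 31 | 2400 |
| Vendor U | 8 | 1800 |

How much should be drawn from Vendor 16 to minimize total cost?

1600

Use providers in increasing cost order.
Take 700 from Vendor P at 4 — need 3400 more.
Vendor U (8): use full 1800 — 1600 L to go.
Take 1600 from Vendor 16 at 15 to finish.
Vendor 18, Vendor T, Vendor 3, Vendor J: unused.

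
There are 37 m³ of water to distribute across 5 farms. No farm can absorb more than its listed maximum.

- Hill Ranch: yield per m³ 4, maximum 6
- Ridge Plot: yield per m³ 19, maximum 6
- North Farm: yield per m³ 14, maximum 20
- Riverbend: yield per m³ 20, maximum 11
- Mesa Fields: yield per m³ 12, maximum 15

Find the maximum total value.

Highest yield per m³ first: Riverbend 20 > Ridge Plot 19 > North Farm 14 > Mesa Fields 12 > Hill Ranch 4.
Riverbend: +11 to 11 (cap) — 26 left.
Ridge Plot: +6 to 6 (cap) — 20 left.
North Farm: +20 to 20 (cap) — 0 left.
Total = 19×6 + 14×20 + 20×11 = 614.

614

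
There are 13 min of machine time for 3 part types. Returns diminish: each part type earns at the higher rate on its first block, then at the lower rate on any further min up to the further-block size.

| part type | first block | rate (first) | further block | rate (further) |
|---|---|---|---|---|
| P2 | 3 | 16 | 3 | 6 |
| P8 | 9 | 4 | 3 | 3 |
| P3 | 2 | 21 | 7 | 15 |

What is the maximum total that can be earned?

Treat each block as its own option and order by rate: P3/tier1 21 > P2/tier1 16 > P3/tier2 15 > P2/tier2 6 > P8/tier1 4 > P8/tier2 3.
P3 tier1 at 21: fill all 2 ; 11 left.
Fill P2 tier1 block (3 at 16) ; 8 left.
P3/tier2 (15): +7 ; 1 left.
P2 tier2 at 6: only 1 left, fill 1.
Total = 21×2 + 16×3 + 15×7 + 6×1 = 201.

201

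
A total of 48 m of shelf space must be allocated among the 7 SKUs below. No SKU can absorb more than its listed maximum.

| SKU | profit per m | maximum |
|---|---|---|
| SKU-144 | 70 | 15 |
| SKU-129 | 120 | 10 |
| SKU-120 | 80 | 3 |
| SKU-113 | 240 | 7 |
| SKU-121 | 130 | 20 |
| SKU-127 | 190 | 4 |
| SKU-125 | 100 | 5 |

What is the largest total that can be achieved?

Order the SKUs by profit per m: SKU-113 240 > SKU-127 190 > SKU-121 130 > SKU-129 120 > SKU-125 100 > SKU-120 80 > SKU-144 70.
SKU-113: +7 to 7 (cap) ; 41 left.
Give SKU-127 4 to hit its cap of 4 ; 37 left.
Give SKU-121 20 to hit its cap of 20 ; 17 left.
SKU-129 takes 10 to reach its cap of 10 ; 7 left.
Give SKU-125 5 to hit its cap of 5 ; 2 left.
SKU-120: +2 (room for 3) → 2. Pool exhausted.
Total = 120×10 + 80×2 + 240×7 + 130×20 + 190×4 + 100×5 = 6900.

6900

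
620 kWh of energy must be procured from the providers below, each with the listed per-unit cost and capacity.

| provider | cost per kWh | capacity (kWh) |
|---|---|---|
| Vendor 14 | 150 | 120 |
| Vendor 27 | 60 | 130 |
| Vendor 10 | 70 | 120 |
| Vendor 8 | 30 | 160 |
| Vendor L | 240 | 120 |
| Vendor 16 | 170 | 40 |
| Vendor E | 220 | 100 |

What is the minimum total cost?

Use providers in increasing cost order.
Take 160 from Vendor 8 at 30 ; need 460 more.
Vendor 27 (60): use full 130 ; 330 kWh to go.
Take 120 from Vendor 10 at 70 ; need 210 more.
Vendor 14 (150): use full 120 ; 90 kWh to go.
Take 40 from Vendor 16 at 170 ; need 50 more.
Vendor E at 220: take 50 of its 100 ; requirement met.
Vendor L: unused.
Cost = 160×30 + 130×60 + 120×70 + 120×150 + 40×170 + 50×220 = 56800.

56800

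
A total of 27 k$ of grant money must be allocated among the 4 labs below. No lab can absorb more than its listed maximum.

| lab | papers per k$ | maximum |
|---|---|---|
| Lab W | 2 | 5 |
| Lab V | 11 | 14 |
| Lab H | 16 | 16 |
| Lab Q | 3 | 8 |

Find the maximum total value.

377

Order the labs by papers per k$: Lab H 16 > Lab V 11 > Lab Q 3 > Lab W 2.
Give Lab H 16 to hit its cap of 16 — 11 left.
Lab V has room for 14 but only 11 remain, so it gets 11.
Total = 11×11 + 16×16 = 377.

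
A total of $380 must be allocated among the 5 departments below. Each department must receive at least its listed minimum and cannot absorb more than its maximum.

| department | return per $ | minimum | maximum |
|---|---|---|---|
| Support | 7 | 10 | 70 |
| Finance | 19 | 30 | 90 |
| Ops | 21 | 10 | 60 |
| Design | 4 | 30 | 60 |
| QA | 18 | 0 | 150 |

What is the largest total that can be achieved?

Meeting every minimum uses 10+30+10+30+0 = 80 $, leaving 300.
Rank by return per $: Ops 21 > Finance 19 > QA 18 > Support 7 > Design 4.
Ops takes 50 more to reach its cap of 60 → 250 left.
Finance takes 60 more to reach its cap of 90 → 190 left.
QA takes 150 more to reach its cap of 150 → 40 left.
Support has room for 60 more but only 40 remain, so it gets 50.
Total = 7×50 + 19×90 + 21×60 + 4×30 + 18×150 = 6140.

6140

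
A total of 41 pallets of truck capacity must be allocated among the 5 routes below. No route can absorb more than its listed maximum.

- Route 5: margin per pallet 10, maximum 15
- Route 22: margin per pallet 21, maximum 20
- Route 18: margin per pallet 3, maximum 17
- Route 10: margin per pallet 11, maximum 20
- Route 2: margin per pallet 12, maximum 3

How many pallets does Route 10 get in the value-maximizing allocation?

Rank by margin per pallet: Route 22 21 > Route 2 12 > Route 10 11 > Route 5 10 > Route 18 3.
Route 22 takes 20 to reach its cap of 20 ; 21 left.
Route 2 takes 3 to reach its cap of 3 ; 18 left.
Only 18 left; Route 10 takes them to reach 18.

18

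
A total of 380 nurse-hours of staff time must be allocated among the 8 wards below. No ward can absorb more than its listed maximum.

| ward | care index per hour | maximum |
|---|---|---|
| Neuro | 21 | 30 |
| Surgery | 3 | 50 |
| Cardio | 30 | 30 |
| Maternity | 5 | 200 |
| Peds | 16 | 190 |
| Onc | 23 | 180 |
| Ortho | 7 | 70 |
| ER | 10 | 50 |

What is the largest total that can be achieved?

Rank by care index per hour: Cardio 30 > Onc 23 > Neuro 21 > Peds 16 > ER 10 > Ortho 7 > Maternity 5 > Surgery 3.
Give Cardio 30 to hit its cap of 30 ; 350 left.
Give Onc 180 to hit its cap of 180 ; 170 left.
Give Neuro 30 to hit its cap of 30 ; 140 left.
Peds: +140 (room for 190) → 140. Pool exhausted.
Total = 21×30 + 30×30 + 16×140 + 23×180 = 7910.

7910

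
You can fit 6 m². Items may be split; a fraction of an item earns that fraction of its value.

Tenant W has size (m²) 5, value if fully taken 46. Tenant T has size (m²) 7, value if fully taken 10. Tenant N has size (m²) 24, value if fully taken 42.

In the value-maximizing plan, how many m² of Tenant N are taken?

1

Best value per unit of size first: Tenant W 46/5≈9.2, Tenant N 42/24≈1.75, Tenant T 10/7≈1.43.
Tenant W: take in full, 5 m² for value 46 ; 1 left.
1 m² left: a 1/24 share of Tenant N gives 42×1/24 = 1.75.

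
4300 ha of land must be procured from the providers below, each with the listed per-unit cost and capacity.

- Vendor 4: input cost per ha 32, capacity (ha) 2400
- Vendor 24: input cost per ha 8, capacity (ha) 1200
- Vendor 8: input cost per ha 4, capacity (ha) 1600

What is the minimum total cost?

Use providers in increasing cost order.
Vendor 8 at 4: take all 1600 ha ; 2700 still needed.
Vendor 24 at 8: take all 1200 ha ; 1500 still needed.
Vendor 4 at 32: take 1500 of its 2400 ; requirement met.
Cost = 1600×4 + 1200×8 + 1500×32 = 64000.

64000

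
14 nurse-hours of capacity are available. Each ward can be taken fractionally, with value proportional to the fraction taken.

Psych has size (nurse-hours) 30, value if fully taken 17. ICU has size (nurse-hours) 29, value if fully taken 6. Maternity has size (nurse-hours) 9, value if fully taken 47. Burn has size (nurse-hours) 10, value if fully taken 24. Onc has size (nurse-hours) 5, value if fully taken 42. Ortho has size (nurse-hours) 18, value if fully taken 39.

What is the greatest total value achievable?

Sort by value density: Onc 42/5≈8.4, Maternity 47/9≈5.22, Burn 24/10≈2.4, Ortho 39/18≈2.17, Psych 17/30≈0.567, ICU 6/29≈0.207.
Take all of Onc (5 nurse-hours, value 42) → 9 nurse-hours left.
All 9 nurse-hours of Maternity fit (value 47) → 0 remain.
Total value = 89.

89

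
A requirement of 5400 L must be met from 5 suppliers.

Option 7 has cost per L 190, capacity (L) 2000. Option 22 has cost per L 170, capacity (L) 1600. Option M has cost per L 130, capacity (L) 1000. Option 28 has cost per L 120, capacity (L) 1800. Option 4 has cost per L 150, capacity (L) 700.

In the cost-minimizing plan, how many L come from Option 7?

300

Fill from the cheapest supplier first.
Option 28 (120): use full 1800 — 3600 L to go.
Option M at 130: take all 1000 L — 2600 still needed.
Option 4 at 150: take all 700 L — 1900 still needed.
Take 1600 from Option 22 at 170 — need 300 more.
Take 300 from Option 7 at 190 to finish.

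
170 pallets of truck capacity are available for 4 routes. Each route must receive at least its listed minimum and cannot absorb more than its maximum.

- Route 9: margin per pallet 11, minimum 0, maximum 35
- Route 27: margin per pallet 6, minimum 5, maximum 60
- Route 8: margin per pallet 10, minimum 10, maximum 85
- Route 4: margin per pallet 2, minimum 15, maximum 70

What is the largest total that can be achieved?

Meeting every minimum uses 0+5+10+15 = 30 pallets, leaving 140.
Order the routes by margin per pallet: Route 9 11 > Route 8 10 > Route 27 6 > Route 4 2.
Route 9 takes 35 more to reach its cap of 35 — 105 left.
Route 8: +75 to 85 (cap) — 30 left.
Route 27 has room for 55 more but only 30 remain, so it gets 35.
Total = 11×35 + 6×35 + 10×85 + 2×15 = 1475.

1475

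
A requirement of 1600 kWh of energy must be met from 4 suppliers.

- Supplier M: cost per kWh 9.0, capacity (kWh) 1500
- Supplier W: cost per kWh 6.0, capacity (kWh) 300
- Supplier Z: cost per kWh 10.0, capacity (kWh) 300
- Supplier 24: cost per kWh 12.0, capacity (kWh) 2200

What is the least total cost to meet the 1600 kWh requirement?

Fill from the cheapest supplier first.
Supplier W at 6.0: take all 300 kWh — 1300 still needed.
Supplier M at 9.0: take 1300 of its 1500 — requirement met.
Supplier Z, Supplier 24: unused.
Cost = 300×6.0 + 1300×9.0 = 13500.

13500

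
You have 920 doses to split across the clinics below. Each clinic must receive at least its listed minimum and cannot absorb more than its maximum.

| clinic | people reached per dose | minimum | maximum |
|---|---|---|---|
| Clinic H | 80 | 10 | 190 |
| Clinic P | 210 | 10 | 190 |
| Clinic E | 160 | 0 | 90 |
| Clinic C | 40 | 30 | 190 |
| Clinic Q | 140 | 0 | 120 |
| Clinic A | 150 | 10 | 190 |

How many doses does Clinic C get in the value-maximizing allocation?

Meeting every minimum uses 10+10+0+30+0+10 = 60 doses, leaving 860.
Order the clinics by people reached per dose: Clinic P 210 > Clinic E 160 > Clinic A 150 > Clinic Q 140 > Clinic H 80 > Clinic C 40.
Give Clinic P 180 more to hit its cap of 190 → 680 left.
Clinic E takes 90 more to reach its cap of 90 → 590 left.
Clinic A: +180 to 190 (cap) → 410 left.
Clinic Q: +120 to 120 (cap) → 290 left.
Clinic H takes 180 more to reach its cap of 190 → 110 left.
Clinic C: +110 (room for 160) → 140. Pool exhausted.

140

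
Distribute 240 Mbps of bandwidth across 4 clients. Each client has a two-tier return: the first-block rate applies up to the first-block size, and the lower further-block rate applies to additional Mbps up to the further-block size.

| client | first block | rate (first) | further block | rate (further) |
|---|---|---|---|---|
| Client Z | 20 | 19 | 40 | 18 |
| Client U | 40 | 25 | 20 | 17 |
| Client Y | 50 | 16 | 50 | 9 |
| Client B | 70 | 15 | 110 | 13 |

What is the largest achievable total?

4290

Rank every tier by rate: Client U/first 25 > Client Z/first 19 > Client Z/second 18 > Client U/second 17 > Client Y/first 16 > Client B/first 15 > Client B/second 13 > Client Y/second 9.
Client U/first (25): +40 ; 200 left.
Client Z first at 19: fill all 20 ; 180 left.
Client Z second at 18: fill all 40 ; 140 left.
Fill Client U second block (20 at 17) ; 120 left.
Client Y/first (16): +50 ; 70 left.
Client B first at 15: fill all 70 ; 0 left.
Total = 25×40 + 19×20 + 18×40 + 17×20 + 16×50 + 15×70 = 4290.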